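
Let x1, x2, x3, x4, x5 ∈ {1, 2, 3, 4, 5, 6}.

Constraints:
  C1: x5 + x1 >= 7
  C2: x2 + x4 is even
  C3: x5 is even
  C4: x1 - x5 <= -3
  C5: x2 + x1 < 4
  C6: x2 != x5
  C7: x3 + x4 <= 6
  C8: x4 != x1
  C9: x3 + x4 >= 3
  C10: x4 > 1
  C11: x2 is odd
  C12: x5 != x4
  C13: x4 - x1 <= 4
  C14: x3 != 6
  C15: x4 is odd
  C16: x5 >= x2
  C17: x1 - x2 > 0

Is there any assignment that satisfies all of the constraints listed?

Satisfiable

One satisfying assignment is x1 = 2, x2 = 1, x3 = 2, x4 = 3, x5 = 6.
For the less obvious constraints — constraint 1: x5 + x1 = 8; constraint 4: x1 - x5 = -4; constraint 5: x2 + x1 = 3 — and the others hold by inspection.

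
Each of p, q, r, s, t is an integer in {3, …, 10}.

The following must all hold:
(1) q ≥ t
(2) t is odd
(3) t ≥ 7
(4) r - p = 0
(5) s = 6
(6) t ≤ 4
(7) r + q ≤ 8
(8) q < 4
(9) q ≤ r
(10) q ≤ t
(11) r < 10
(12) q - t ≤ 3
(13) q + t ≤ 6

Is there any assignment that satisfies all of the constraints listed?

From constraints 1 and 3: q ≥ t and t ≥ 7, so q ≥ 7. From constraint 8: q ≤ 3. But 3 < 7, so no value of q works.

Unsatisfiable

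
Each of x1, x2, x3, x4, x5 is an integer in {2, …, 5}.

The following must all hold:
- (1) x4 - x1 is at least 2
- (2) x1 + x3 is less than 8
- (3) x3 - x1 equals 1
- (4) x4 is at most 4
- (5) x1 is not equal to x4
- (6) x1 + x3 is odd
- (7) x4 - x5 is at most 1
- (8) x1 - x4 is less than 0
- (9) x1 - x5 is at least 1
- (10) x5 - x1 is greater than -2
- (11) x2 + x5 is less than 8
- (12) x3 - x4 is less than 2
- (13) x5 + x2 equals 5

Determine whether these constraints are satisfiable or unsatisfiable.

Unsatisfiable

Constraints 1, 7, and 9 give x1 − x5 ≥ 1, x5 − x4 ≥ -1, x4 − x1 ≥ 2.
Adding all 3 inequalities: the left sides telescope to 0, and the right sides sum to 1 + (-1) + 2 = 2. So 0 ≥ 2, which is false.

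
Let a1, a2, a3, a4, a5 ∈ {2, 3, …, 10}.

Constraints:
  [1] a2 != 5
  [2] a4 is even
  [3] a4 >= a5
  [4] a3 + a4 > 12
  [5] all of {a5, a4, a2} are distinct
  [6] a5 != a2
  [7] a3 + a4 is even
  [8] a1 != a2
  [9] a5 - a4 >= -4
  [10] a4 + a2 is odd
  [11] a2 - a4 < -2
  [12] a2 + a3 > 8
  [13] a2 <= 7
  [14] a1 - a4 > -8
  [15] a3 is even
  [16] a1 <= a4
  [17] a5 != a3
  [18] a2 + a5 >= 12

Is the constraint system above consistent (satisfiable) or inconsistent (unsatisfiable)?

Take a1 = 5, a2 = 7, a3 = 4, a4 = 10, a5 = 8. Then constraint 4: a3 + a4 = 14; constraint 9: a5 - a4 = -2; constraint 11: a2 - a4 = -3, and every other listed constraint is also met.

Satisfiable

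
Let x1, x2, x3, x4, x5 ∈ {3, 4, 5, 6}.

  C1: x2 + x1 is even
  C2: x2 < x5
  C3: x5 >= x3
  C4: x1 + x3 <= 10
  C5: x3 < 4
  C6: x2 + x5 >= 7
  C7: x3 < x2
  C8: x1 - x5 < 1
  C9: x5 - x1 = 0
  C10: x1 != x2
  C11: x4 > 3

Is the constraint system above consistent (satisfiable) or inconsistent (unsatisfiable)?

The assignment x1 = 6, x2 = 4, x3 = 3, x4 = 4, x5 = 6 works:
  constraint 4 holds since x1 + x3 = 9.
  constraint 6 holds since x2 + x5 = 10.
The rest check out directly.

Satisfiable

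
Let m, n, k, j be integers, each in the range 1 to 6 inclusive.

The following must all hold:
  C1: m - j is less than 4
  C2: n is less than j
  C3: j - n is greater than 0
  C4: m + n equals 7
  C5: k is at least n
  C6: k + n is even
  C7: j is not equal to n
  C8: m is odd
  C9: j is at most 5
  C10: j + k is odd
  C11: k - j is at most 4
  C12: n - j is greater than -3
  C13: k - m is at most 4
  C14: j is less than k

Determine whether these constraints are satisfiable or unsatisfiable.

Satisfiable

The assignment m = 5, n = 2, k = 6, j = 3 works:
  constraint 1 holds since m - j = 2.
  constraint 3 holds since j - n = 1.
The rest check out directly.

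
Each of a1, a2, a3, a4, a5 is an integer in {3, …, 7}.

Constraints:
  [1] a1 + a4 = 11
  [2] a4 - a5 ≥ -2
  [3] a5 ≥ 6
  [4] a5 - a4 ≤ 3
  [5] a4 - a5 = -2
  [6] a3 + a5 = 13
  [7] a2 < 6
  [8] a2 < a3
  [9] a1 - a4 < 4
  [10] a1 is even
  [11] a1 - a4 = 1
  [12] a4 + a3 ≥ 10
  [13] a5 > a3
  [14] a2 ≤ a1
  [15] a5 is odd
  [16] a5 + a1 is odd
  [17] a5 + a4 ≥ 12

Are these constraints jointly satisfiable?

Satisfiable

One satisfying assignment is a1 = 6, a2 = 5, a3 = 6, a4 = 5, a5 = 7.
For the less obvious constraints — constraint 1: a1 + a4 = 11; constraint 2: a4 - a5 = -2; constraint 4: a5 - a4 = 2 — and the others hold by inspection.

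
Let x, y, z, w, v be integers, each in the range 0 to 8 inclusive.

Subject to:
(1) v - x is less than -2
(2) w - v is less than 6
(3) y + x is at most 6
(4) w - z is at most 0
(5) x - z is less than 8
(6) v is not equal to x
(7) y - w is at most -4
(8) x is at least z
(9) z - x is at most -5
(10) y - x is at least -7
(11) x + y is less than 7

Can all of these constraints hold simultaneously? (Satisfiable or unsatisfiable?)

Constraints 4, 7, 9, and 10 give y − x ≥ -7, x − z ≥ 5, z − w ≥ 0, w − y ≥ 4.
Adding all 4 inequalities: the left sides telescope to 0, and the right sides sum to (-7) + 5 + 0 + 4 = 2. So 0 ≥ 2, which is false.

Unsatisfiable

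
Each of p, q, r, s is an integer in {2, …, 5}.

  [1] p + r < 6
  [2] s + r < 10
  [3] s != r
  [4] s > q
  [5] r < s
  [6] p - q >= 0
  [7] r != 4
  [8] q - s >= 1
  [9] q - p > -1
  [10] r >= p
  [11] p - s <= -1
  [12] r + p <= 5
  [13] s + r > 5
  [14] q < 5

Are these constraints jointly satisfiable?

Unsatisfiable

Constraints 6, 8, and 11 give s − p ≥ 1, p − q ≥ 0, q − s ≥ 1.
Adding all 3 inequalities: the left sides telescope to 0, and the right sides sum to 1 + 0 + 1 = 2. So 0 ≥ 2, which is false.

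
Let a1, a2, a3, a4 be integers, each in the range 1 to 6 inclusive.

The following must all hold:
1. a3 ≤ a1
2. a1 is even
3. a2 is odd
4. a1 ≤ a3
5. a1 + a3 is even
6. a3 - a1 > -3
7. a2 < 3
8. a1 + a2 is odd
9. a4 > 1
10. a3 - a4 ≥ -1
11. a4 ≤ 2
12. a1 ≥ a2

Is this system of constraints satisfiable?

Take a1 = 4, a2 = 1, a3 = 4, a4 = 2. Then constraint 2: a1 = 4 is even; constraint 6: a3 - a1 = 0; constraint 10: a3 - a4 = 2, and every other listed constraint is also met.

Satisfiable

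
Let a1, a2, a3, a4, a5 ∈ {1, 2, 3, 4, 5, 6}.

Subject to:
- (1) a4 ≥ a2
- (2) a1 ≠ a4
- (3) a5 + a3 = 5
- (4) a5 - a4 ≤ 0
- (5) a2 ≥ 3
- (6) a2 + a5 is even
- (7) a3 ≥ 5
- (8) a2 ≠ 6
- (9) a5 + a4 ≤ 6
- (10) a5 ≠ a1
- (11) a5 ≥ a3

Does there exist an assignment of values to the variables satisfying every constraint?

Unsatisfiable

From constraints 7 and 11: a5 ≥ a3 ≥ 5. From constraints 1 and 5: a4 ≥ a2 ≥ 3. Hence a5 + a4 ≥ 8. But constraint 9 requires a5 + a4 ≤ 6, and 6 < 8. Contradiction.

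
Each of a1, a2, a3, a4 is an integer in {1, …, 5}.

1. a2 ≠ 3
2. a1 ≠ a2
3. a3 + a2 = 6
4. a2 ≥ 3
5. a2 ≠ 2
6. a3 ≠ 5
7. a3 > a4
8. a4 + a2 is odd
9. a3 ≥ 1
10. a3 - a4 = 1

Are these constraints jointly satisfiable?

One satisfying assignment is a1 = 5, a2 = 4, a3 = 2, a4 = 1.
For the less obvious constraints — constraint 3: a3 + a2 = 6; constraint 8: a4 + a2 = 5 is odd; constraint 10: a3 - a4 = 1 — and the others hold by inspection.

Satisfiable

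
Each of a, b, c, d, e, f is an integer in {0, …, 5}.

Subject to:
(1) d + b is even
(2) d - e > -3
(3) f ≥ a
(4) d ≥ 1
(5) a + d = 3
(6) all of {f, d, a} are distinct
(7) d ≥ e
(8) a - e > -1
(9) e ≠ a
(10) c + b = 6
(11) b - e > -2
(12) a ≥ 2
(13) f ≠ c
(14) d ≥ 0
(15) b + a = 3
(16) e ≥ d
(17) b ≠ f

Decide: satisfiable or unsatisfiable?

Take a = 2, b = 1, c = 5, d = 1, e = 1, f = 4. Then constraint 2: d - e = 0; constraint 5: a + d = 3, and every other listed constraint is also met.

Satisfiable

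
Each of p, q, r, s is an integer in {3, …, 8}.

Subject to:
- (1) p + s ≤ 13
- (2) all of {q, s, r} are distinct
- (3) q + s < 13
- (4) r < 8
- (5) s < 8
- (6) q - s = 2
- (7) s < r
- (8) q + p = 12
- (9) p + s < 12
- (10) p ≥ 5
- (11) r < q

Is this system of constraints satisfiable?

Satisfiable

The assignment p = 6, q = 6, r = 5, s = 4 works:
  constraint 1 holds since p + s = 10.
  constraint 3 holds since q + s = 10.
The rest check out directly.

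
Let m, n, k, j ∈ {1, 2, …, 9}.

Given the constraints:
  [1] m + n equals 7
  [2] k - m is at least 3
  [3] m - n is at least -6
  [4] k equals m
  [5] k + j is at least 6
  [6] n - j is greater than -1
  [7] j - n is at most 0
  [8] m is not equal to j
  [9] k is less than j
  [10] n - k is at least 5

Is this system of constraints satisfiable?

Constraints 2, 3, and 10 give m − n ≥ -6, n − k ≥ 5, k − m ≥ 3.
Adding all 3 inequalities: the left sides telescope to 0, and the right sides sum to (-6) + 5 + 3 = 2. So 0 ≥ 2, which is false.

Unsatisfiable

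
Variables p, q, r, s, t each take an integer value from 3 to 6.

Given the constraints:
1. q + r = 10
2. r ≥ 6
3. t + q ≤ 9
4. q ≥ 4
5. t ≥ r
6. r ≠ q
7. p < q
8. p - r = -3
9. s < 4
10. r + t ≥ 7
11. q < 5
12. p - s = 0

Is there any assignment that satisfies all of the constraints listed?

From constraints 2 and 5: t ≥ r ≥ 6. From constraint 4: q ≥ 4. Hence t + q ≥ 10. But constraint 3 requires t + q ≤ 9, and 9 < 10. Contradiction.

Unsatisfiable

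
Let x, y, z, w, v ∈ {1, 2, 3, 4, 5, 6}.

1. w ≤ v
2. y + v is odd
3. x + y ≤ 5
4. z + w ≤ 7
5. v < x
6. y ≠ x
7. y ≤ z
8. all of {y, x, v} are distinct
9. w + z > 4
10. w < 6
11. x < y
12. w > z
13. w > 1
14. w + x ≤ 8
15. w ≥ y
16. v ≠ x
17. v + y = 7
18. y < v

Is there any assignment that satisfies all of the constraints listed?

Unsatisfiable

Constraints 1, 5, 7, 11, and 12 give y ≤ z, z < w, w ≤ v, v < x, x < y. Chaining: y ≤ z < w ≤ v < x < y, which forces y < y — impossible.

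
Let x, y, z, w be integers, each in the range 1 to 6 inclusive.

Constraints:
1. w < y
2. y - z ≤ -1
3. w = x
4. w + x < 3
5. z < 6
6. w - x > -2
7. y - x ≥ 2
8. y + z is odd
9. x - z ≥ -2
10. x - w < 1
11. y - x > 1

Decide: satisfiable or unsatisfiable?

Unsatisfiable

Constraints 2, 7, and 9 give y − x ≥ 2, x − z ≥ -2, z − y ≥ 1.
Adding all 3 inequalities: the left sides telescope to 0, and the right sides sum to 2 + (-2) + 1 = 1. So 0 ≥ 1, which is false.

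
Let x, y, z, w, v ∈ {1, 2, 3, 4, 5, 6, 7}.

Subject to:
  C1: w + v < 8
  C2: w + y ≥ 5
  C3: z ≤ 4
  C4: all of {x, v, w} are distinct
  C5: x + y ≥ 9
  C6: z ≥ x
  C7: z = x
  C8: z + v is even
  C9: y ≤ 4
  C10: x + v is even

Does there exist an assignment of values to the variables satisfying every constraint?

Unsatisfiable

From constraints 3 and 6: x ≤ z ≤ 4. From constraint 9: y ≤ 4. Hence x + y ≤ 8. But constraint 5 requires x + y ≥ 9, and 9 > 8. Contradiction.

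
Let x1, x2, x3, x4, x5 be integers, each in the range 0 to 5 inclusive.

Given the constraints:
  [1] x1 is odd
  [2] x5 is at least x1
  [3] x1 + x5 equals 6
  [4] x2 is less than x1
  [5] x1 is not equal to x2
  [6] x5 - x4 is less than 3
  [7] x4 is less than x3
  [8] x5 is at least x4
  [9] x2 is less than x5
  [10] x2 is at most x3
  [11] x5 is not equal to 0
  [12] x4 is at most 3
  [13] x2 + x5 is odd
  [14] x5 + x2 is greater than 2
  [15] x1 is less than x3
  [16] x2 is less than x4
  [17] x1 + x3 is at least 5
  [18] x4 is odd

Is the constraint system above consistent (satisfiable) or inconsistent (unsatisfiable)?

Satisfiable

Try x1 = 1, x2 = 0, x3 = 4, x4 = 3, x5 = 5.
Check constraint 3: x1 + x5 = 6; constraint 6: x5 - x4 = 2; constraint 14: x5 + x2 = 5. The remaining constraints are straightforward to verify.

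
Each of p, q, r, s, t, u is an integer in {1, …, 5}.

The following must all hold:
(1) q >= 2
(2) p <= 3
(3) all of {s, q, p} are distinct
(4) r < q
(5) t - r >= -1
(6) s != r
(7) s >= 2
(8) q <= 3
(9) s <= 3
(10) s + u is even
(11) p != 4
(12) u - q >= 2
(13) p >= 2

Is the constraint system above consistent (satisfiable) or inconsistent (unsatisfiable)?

Constraints 1, 2, 7, 8, 9, and 13 confine each of s, q, p to the 2 values {2, 3}.
Constraint 3 requires all 3 of them to be distinct, but only 2 values are available — impossible by the pigeonhole principle.

Unsatisfiable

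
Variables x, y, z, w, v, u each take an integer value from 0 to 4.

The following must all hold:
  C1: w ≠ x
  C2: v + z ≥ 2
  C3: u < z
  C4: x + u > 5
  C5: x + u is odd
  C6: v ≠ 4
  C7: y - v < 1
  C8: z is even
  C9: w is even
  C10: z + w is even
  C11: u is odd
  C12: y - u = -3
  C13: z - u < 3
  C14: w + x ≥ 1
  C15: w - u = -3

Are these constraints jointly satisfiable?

Satisfiable

The assignment x = 4, y = 0, z = 4, w = 0, v = 0, u = 3 works:
  constraint 2 holds since v + z = 4.
  constraint 4 holds since x + u = 7.
The rest check out directly.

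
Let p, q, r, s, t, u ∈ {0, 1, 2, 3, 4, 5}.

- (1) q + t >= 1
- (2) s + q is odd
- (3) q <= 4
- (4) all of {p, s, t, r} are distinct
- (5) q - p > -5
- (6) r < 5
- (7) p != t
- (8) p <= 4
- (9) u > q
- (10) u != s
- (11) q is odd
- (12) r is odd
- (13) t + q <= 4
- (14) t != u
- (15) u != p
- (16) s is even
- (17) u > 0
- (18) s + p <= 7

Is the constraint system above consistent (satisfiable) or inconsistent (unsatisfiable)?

Take p = 4, q = 1, r = 1, s = 0, t = 2, u = 3. Then constraint 1: q + t = 3; constraint 5: q - p = -3, and every other listed constraint is also met.

Satisfiable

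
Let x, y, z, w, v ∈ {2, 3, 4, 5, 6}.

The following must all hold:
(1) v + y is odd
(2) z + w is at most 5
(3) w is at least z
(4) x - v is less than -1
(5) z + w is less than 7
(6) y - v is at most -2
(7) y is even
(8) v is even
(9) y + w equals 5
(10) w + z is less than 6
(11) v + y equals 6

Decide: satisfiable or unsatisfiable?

Unsatisfiable

Constraint 8 makes v even and constraint 7 makes y even, so v + y must be even. Constraint 1 says v + y is odd — contradiction.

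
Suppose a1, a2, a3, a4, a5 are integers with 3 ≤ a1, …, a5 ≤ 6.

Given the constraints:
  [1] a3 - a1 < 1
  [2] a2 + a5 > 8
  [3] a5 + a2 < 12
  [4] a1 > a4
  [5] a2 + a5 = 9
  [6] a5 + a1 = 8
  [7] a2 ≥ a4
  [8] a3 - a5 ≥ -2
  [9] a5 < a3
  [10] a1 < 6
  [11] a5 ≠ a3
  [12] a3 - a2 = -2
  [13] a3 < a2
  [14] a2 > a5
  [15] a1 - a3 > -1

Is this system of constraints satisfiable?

Satisfiable

Setting (a1, a2, a3, a4, a5) = (5, 6, 4, 4, 3) satisfies everything: constraint 1: a3 - a1 = -1; constraint 2: a2 + a5 = 9; constraint 3: a5 + a2 = 9, and the others follow.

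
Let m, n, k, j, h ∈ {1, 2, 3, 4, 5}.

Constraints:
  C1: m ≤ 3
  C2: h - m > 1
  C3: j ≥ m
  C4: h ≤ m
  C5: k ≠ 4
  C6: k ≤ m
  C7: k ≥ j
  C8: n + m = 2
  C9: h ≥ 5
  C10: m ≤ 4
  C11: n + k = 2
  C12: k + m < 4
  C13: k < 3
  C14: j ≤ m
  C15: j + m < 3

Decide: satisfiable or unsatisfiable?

From constraint 9: h ≥ 5. From constraints 1 and 4: h ≤ m and m ≤ 3, so h ≤ 3. But 3 < 5, so no value of h works.

Unsatisfiable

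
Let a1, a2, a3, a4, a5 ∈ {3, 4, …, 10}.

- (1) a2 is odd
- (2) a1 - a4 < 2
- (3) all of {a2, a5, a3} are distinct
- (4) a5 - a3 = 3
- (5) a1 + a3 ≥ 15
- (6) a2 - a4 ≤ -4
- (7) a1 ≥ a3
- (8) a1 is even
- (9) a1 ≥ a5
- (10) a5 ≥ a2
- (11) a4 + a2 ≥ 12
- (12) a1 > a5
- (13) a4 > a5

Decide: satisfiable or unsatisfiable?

Satisfiable

One satisfying assignment is a1 = 10, a2 = 3, a3 = 5, a4 = 10, a5 = 8.
For the less obvious constraints — constraint 2: a1 - a4 = 0; constraint 4: a5 - a3 = 3 — and the others hold by inspection.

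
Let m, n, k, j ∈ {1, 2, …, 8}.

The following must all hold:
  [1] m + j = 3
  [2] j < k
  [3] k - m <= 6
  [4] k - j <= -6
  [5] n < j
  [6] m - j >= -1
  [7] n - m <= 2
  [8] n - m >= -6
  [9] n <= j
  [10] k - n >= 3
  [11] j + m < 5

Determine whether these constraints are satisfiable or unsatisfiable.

Constraints 4, 6, 8, and 10 give n − m ≥ -6, m − j ≥ -1, j − k ≥ 6, k − n ≥ 3.
Adding all 4 inequalities: the left sides telescope to 0, and the right sides sum to (-6) + (-1) + 6 + 3 = 2. So 0 ≥ 2, which is false.

Unsatisfiable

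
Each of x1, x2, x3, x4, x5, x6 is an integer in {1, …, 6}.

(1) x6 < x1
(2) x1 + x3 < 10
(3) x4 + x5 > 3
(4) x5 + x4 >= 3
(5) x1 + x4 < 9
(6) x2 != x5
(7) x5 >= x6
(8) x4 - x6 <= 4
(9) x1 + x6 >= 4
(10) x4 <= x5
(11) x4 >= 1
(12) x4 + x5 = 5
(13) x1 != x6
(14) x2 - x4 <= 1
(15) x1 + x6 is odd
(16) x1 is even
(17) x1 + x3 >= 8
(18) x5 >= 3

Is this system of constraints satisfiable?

Satisfiable

Setting (x1, x2, x3, x4, x5, x6) = (4, 1, 4, 2, 3, 1) satisfies everything: constraint 2: x1 + x3 = 8; constraint 3: x4 + x5 = 5; constraint 4: x5 + x4 = 5, and the others follow.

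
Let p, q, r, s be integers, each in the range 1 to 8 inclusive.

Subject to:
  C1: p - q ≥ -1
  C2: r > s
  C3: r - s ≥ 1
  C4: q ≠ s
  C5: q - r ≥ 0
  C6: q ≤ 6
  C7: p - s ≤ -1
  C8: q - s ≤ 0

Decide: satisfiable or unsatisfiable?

Constraints 1, 3, 5, and 7 give p − q ≥ -1, q − r ≥ 0, r − s ≥ 1, s − p ≥ 1.
Adding all 4 inequalities: the left sides telescope to 0, and the right sides sum to (-1) + 0 + 1 + 1 = 1. So 0 ≥ 1, which is false.

Unsatisfiable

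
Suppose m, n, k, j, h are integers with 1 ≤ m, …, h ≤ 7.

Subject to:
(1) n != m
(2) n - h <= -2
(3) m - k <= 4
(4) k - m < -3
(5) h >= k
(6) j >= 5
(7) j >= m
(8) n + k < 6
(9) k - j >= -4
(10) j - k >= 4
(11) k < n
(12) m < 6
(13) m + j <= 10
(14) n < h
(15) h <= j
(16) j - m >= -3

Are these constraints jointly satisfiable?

Satisfiable

Setting (m, n, k, j, h) = (5, 2, 1, 5, 4) satisfies everything: constraint 2: n - h = -2; constraint 3: m - k = 4, and the others follow.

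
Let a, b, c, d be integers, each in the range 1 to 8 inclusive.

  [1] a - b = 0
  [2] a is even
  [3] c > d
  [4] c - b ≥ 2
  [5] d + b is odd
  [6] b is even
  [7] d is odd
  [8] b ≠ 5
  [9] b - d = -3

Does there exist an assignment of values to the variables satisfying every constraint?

Take a = 4, b = 4, c = 8, d = 7. Then constraint 1: a - b = 0; constraint 4: c - b = 4, and every other listed constraint is also met.

Satisfiable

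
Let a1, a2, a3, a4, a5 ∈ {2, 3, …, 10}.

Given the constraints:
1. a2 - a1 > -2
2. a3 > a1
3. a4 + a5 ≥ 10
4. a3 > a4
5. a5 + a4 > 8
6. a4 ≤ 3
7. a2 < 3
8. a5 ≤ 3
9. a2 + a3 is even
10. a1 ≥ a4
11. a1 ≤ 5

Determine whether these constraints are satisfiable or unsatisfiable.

Unsatisfiable

From constraints 10 and 11: a4 ≤ a1 ≤ 5. From constraint 8: a5 ≤ 3. Hence a4 + a5 ≤ 8. But constraint 3 requires a4 + a5 ≥ 10, and 10 > 8. Contradiction.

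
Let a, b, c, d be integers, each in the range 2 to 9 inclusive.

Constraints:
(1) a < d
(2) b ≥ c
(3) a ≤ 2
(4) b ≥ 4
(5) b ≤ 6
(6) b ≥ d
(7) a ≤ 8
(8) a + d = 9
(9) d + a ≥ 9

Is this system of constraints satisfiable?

From constraints 5 and 6: d ≤ b ≤ 6. From constraint 3: a ≤ 2. Hence d + a ≤ 8. But constraint 9 requires d + a ≥ 9, and 9 > 8. Contradiction.

Unsatisfiable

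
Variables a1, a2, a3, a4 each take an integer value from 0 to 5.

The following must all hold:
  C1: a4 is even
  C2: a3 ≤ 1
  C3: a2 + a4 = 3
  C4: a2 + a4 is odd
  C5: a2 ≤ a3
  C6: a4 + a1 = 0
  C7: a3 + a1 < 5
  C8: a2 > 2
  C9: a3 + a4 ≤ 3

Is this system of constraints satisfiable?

Unsatisfiable

From constraint 8: a2 ≥ 3. From constraints 2 and 5: a2 ≤ a3 and a3 ≤ 1, so a2 ≤ 1. But 1 < 3, so no value of a2 works.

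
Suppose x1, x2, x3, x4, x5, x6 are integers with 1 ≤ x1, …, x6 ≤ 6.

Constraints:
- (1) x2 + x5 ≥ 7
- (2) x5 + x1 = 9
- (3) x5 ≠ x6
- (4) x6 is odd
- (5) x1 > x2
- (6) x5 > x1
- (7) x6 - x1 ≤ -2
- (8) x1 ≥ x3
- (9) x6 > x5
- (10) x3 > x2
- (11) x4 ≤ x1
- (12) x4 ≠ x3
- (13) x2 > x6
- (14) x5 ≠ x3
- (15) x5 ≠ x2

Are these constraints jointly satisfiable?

Constraints 6, 8, 9, 10, and 13 give x5 < x6, x6 < x2, x2 < x3, x3 ≤ x1, x1 < x5. Chaining: x5 < x6 < x2 < x3 ≤ x1 < x5, which forces x5 < x5 — impossible.

Unsatisfiable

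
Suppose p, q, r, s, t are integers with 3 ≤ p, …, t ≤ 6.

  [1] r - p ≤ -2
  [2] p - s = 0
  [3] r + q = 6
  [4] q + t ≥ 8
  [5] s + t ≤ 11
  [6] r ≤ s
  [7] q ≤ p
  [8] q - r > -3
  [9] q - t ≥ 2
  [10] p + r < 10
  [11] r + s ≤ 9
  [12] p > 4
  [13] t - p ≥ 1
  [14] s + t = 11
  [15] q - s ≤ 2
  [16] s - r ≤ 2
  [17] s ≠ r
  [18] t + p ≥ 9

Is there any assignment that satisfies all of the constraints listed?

Unsatisfiable

Constraints 1, 9, 13, 15, and 16 give s − q ≥ -2, q − t ≥ 2, t − p ≥ 1, p − r ≥ 2, r − s ≥ -2.
Adding all 5 inequalities: the left sides telescope to 0, and the right sides sum to (-2) + 2 + 1 + 2 + (-2) = 1. So 0 ≥ 1, which is false.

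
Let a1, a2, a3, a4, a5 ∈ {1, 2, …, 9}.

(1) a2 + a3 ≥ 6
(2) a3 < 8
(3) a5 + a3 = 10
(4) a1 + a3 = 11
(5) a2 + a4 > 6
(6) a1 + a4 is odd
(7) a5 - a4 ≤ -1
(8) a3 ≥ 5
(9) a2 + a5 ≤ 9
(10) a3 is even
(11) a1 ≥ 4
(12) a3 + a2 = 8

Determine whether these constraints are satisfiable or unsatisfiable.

The assignment a1 = 5, a2 = 2, a3 = 6, a4 = 6, a5 = 4 works:
  constraint 1 holds since a2 + a3 = 8.
  constraint 3 holds since a5 + a3 = 10.
  constraint 4 holds since a1 + a3 = 11.
The rest check out directly.

Satisfiable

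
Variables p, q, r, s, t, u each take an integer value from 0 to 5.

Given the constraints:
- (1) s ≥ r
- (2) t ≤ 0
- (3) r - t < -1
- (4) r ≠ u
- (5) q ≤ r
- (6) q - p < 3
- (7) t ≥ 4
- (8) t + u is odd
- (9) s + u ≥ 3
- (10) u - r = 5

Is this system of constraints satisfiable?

From constraint 7: t ≥ 4. From constraint 2: t ≤ 0. But 0 < 4, so no value of t works.

Unsatisfiable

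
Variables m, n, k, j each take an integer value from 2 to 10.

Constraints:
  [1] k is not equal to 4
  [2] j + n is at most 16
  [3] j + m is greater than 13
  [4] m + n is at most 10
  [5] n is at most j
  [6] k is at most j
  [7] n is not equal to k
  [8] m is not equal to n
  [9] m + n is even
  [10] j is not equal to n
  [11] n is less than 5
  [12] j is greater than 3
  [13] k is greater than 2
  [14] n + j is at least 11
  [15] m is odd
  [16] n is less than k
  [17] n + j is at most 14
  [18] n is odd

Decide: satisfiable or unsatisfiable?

Satisfiable

Setting (m, n, k, j) = (5, 3, 10, 10) satisfies everything: constraint 2: j + n = 13; constraint 3: j + m = 15, and the others follow.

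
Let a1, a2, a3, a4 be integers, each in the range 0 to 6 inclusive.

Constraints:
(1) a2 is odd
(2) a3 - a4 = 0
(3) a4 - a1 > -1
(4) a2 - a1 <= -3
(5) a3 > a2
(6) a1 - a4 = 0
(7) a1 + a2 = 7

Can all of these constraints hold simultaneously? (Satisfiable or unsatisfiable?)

One satisfying assignment is a1 = 6, a2 = 1, a3 = 6, a4 = 6.
For the less obvious constraints — constraint 2: a3 - a4 = 0; constraint 3: a4 - a1 = 0 — and the others hold by inspection.

Satisfiable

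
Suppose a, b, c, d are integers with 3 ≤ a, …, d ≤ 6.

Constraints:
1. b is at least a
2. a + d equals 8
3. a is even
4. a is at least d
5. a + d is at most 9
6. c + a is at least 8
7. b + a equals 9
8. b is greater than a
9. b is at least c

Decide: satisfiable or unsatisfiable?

One satisfying assignment is a = 4, b = 5, c = 5, d = 4.
For the less obvious constraints — constraint 2: a + d = 8; constraint 5: a + d = 8 — and the others hold by inspection.

Satisfiable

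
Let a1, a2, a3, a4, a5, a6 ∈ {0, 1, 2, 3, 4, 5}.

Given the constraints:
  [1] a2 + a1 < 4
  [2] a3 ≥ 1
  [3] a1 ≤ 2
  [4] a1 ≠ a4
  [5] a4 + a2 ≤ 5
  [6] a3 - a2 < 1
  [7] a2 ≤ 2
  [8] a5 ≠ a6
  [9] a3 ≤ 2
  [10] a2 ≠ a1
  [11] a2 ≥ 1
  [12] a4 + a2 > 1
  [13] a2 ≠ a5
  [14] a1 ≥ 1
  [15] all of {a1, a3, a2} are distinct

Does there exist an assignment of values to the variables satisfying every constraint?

Constraints 2, 3, 7, 9, 11, and 14 confine each of a1, a3, a2 to the 2 values {1, 2}.
Constraint 15 requires all 3 of them to be distinct, but only 2 values are available — impossible by the pigeonhole principle.

Unsatisfiable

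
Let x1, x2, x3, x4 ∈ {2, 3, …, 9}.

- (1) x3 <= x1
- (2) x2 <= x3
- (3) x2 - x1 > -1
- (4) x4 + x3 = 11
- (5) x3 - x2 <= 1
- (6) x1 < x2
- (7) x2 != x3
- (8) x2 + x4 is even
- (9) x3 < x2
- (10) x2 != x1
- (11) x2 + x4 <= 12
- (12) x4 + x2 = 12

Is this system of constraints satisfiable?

Constraints 1, 2, and 6 give x2 ≤ x3, x3 ≤ x1, x1 < x2. Chaining: x2 ≤ x3 ≤ x1 < x2, which forces x2 < x2 — impossible.

Unsatisfiable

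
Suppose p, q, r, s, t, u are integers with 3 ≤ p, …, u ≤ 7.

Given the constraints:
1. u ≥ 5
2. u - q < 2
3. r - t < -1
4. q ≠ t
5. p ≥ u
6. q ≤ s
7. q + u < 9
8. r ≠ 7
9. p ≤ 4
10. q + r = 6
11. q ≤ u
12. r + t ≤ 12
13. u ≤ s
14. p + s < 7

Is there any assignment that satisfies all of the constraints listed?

Unsatisfiable

From constraints 1 and 5: p ≥ u and u ≥ 5, so p ≥ 5. From constraint 9: p ≤ 4. But 4 < 5, so no value of p works.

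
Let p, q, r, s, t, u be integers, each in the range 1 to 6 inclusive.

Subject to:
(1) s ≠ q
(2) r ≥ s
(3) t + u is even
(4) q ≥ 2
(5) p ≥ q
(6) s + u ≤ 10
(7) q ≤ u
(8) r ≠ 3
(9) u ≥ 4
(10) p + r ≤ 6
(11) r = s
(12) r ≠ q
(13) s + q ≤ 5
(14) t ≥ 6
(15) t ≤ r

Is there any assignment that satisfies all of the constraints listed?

From constraints 4 and 5: p ≥ q ≥ 2. From constraints 14 and 15: r ≥ t ≥ 6. Hence p + r ≥ 8. But constraint 10 requires p + r ≤ 6, and 6 < 8. Contradiction.

Unsatisfiable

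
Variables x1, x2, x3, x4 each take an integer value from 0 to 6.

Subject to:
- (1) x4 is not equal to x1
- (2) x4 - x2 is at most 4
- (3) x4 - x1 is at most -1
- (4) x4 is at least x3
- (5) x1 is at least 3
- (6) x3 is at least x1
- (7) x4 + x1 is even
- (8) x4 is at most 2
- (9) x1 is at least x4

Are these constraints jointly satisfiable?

Unsatisfiable

From constraints 5 and 6: x3 ≥ x1 and x1 ≥ 3, so x3 ≥ 3. From constraints 4 and 8: x3 ≤ x4 and x4 ≤ 2, so x3 ≤ 2. But 2 < 3, so no value of x3 works.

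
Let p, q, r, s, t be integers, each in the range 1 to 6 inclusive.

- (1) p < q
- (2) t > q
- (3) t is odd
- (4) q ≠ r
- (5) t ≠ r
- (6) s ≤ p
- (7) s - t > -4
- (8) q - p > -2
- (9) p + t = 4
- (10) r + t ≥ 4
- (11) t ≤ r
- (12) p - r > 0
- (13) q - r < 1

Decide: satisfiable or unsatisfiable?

Constraints 1, 2, 11, and 12 give p < q, q < t, t ≤ r, r < p. Chaining: p < q < t ≤ r < p, which forces p < p — impossible.

Unsatisfiable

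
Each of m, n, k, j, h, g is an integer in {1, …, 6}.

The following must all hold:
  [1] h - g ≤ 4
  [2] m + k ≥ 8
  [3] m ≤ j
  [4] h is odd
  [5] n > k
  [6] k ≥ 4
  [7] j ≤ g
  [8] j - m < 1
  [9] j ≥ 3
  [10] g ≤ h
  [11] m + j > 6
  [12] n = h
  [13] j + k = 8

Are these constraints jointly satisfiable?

Satisfiable

Try m = 4, n = 5, k = 4, j = 4, h = 5, g = 4.
Check constraint 1: h - g = 1; constraint 2: m + k = 8. The remaining constraints are straightforward to verify.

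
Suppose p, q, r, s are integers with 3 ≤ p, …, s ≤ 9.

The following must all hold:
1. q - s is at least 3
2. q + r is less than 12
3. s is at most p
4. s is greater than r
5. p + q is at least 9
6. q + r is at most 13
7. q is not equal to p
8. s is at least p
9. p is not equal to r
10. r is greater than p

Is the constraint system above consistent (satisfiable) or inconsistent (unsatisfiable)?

Constraints 3, 4, and 10 give p < r, r < s, s ≤ p. Chaining: p < r < s ≤ p, which forces p < p — impossible.

Unsatisfiable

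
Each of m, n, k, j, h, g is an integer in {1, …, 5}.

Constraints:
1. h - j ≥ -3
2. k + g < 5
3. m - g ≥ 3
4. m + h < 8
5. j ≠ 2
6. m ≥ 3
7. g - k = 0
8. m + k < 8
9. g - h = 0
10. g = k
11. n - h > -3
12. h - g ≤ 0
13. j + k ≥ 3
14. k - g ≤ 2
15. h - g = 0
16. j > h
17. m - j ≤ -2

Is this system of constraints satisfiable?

Constraints 1, 3, 12, and 17 give h − j ≥ -3, j − m ≥ 2, m − g ≥ 3, g − h ≥ 0.
Adding all 4 inequalities: the left sides telescope to 0, and the right sides sum to (-3) + 2 + 3 + 0 = 2. So 0 ≥ 2, which is false.

Unsatisfiable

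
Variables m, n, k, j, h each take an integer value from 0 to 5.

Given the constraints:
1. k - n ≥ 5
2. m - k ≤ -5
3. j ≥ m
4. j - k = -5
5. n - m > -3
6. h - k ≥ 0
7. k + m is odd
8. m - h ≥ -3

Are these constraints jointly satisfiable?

Unsatisfiable

Constraints 2, 6, and 8 give m − h ≥ -3, h − k ≥ 0, k − m ≥ 5.
Adding all 3 inequalities: the left sides telescope to 0, and the right sides sum to (-3) + 0 + 5 = 2. So 0 ≥ 2, which is false.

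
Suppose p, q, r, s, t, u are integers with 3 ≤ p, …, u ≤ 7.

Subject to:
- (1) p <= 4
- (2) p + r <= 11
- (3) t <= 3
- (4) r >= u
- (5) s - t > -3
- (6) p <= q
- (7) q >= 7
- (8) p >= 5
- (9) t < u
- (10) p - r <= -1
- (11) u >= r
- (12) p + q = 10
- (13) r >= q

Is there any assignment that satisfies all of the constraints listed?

From constraint 8: p ≥ 5. From constraints 7 and 13: r ≥ q ≥ 7. Hence p + r ≥ 12. But constraint 2 requires p + r ≤ 11, and 11 < 12. Contradiction.

Unsatisfiable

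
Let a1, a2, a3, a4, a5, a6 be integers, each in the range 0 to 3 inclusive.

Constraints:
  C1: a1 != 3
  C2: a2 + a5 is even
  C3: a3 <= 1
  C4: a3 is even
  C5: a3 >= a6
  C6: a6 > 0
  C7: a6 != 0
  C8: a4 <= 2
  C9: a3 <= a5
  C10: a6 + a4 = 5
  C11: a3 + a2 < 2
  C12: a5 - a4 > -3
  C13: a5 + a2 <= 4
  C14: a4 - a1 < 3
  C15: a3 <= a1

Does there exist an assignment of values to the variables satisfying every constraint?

Unsatisfiable

From constraints 3 and 5: a6 ≤ a3 ≤ 1. From constraint 8: a4 ≤ 2. Hence a6 + a4 ≤ 3. But constraint 10 requires a6 + a4 = 5, and 5 > 3. Contradiction.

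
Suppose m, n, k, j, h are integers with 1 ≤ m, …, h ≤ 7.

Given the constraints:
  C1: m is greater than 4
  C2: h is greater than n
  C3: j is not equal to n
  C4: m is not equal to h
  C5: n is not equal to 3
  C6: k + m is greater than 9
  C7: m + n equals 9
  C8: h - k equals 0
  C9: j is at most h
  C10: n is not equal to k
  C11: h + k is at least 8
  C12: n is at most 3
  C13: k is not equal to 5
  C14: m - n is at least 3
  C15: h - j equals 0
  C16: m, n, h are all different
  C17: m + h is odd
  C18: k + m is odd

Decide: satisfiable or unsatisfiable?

One satisfying assignment is m = 7, n = 2, k = 4, j = 4, h = 4.
For the less obvious constraints — constraint 6: k + m = 11; constraint 7: m + n = 9 — and the others hold by inspection.

Satisfiable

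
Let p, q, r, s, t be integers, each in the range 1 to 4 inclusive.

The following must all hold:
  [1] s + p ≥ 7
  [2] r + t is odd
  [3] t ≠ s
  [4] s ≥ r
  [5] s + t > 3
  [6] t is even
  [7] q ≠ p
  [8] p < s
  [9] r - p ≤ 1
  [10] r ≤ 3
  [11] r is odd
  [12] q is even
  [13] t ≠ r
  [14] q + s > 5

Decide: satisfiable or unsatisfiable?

The assignment p = 3, q = 4, r = 3, s = 4, t = 2 works:
  constraint 1 holds since s + p = 7.
  constraint 5 holds since s + t = 6.
  constraint 9 holds since r - p = 0.
The rest check out directly.

Satisfiable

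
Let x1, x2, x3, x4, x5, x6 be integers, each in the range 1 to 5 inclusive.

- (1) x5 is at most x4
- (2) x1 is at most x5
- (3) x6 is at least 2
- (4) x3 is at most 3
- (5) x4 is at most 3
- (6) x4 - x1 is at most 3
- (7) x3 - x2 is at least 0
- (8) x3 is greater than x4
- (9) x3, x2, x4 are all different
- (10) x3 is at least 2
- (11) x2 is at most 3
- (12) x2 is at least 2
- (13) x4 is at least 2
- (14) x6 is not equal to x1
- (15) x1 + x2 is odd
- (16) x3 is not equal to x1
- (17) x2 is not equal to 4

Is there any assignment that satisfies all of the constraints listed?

Constraints 4, 5, 10, 11, 12, and 13 confine each of x3, x2, x4 to the 2 values {2, 3}.
Constraint 9 requires all 3 of them to be distinct, but only 2 values are available — impossible by the pigeonhole principle.

Unsatisfiable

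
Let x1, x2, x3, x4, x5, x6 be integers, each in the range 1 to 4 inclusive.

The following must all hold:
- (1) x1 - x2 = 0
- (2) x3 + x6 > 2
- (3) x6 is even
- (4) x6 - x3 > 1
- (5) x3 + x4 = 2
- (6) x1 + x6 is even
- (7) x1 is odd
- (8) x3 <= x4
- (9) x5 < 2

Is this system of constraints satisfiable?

Unsatisfiable

Constraint 7 makes x1 odd and constraint 3 makes x6 even, so x1 + x6 must be odd. Constraint 6 says x1 + x6 is even — contradiction.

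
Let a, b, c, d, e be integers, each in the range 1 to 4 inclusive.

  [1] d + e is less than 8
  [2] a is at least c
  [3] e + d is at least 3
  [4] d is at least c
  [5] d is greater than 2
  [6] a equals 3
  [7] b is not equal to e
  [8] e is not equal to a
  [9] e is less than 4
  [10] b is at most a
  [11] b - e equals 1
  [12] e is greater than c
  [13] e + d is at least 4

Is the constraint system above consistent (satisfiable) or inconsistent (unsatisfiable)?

Satisfiable

The assignment a = 3, b = 3, c = 1, d = 3, e = 2 works:
  constraint 1 holds since d + e = 5.
  constraint 3 holds since e + d = 5.
The rest check out directly.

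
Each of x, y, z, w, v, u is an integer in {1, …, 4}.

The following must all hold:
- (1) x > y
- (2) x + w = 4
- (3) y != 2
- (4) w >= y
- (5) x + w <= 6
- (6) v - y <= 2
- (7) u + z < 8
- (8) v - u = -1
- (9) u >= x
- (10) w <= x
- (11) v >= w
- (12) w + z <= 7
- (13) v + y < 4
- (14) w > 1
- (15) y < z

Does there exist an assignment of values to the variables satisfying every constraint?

Satisfiable

The assignment x = 2, y = 1, z = 3, w = 2, v = 2, u = 3 works:
  constraint 2 holds since x + w = 4.
  constraint 5 holds since x + w = 4.
The rest check out directly.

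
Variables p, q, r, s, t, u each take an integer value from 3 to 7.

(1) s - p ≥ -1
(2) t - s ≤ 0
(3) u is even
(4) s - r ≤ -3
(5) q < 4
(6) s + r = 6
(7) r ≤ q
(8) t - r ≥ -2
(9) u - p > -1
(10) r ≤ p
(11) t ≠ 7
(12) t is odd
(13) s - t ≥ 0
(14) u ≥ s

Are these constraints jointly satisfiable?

Constraints 4, 8, and 13 give t − r ≥ -2, r − s ≥ 3, s − t ≥ 0.
Adding all 3 inequalities: the left sides telescope to 0, and the right sides sum to (-2) + 3 + 0 = 1. So 0 ≥ 1, which is false.

Unsatisfiable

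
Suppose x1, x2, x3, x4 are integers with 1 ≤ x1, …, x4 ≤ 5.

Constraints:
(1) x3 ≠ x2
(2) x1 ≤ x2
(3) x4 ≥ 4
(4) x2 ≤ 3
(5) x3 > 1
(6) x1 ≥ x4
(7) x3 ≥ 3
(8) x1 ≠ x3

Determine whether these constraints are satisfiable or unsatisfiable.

From constraints 3 and 6: x1 ≥ x4 and x4 ≥ 4, so x1 ≥ 4. From constraints 2 and 4: x1 ≤ x2 and x2 ≤ 3, so x1 ≤ 3. But 3 < 4, so no value of x1 works.

Unsatisfiable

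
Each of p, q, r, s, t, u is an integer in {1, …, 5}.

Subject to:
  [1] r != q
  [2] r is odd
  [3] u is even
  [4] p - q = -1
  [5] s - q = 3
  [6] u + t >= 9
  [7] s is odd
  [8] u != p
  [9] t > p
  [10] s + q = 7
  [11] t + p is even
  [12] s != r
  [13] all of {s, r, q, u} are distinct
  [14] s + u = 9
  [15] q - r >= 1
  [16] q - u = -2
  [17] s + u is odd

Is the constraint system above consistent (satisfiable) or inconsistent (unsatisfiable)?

The assignment p = 1, q = 2, r = 1, s = 5, t = 5, u = 4 works:
  constraint 4 holds since p - q = -1.
  constraint 5 holds since s - q = 3.
  constraint 6 holds since u + t = 9.
The rest check out directly.

Satisfiable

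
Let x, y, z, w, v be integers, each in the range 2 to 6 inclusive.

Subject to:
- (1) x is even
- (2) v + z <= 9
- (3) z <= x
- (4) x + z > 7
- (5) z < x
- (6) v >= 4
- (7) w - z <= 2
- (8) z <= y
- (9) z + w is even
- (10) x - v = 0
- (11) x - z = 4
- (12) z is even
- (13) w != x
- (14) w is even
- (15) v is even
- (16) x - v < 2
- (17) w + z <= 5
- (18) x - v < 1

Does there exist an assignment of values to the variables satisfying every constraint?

Take x = 6, y = 5, z = 2, w = 2, v = 6. Then constraint 2: v + z = 8; constraint 4: x + z = 8; constraint 7: w - z = 0, and every other listed constraint is also met.

Satisfiable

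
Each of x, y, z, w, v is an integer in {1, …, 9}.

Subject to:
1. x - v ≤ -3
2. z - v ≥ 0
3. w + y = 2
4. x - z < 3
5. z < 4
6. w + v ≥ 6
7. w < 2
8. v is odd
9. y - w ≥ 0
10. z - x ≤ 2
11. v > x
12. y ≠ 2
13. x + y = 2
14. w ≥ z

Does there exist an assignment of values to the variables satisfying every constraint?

Constraints 1, 2, and 10 give v − x ≥ 3, x − z ≥ -2, z − v ≥ 0.
Adding all 3 inequalities: the left sides telescope to 0, and the right sides sum to 3 + (-2) + 0 = 1. So 0 ≥ 1, which is false.

Unsatisfiable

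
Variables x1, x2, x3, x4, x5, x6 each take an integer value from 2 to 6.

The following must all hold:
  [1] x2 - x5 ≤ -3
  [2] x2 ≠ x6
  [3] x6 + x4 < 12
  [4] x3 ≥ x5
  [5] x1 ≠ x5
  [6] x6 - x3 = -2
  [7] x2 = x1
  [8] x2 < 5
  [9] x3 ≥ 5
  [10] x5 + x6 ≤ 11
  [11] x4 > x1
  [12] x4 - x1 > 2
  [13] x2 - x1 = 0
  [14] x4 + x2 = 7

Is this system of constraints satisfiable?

Satisfiable

Take x1 = 2, x2 = 2, x3 = 6, x4 = 5, x5 = 6, x6 = 4. Then constraint 1: x2 - x5 = -4; constraint 3: x6 + x4 = 9, and every other listed constraint is also met.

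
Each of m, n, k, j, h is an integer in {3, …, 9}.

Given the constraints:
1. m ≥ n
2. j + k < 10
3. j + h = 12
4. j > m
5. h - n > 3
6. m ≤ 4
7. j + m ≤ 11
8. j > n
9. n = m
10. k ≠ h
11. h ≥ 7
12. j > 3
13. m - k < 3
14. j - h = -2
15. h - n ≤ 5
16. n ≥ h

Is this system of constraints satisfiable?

From constraints 11 and 16: n ≥ h and h ≥ 7, so n ≥ 7. From constraints 1 and 6: n ≤ m and m ≤ 4, so n ≤ 4. But 4 < 7, so no value of n works.

Unsatisfiable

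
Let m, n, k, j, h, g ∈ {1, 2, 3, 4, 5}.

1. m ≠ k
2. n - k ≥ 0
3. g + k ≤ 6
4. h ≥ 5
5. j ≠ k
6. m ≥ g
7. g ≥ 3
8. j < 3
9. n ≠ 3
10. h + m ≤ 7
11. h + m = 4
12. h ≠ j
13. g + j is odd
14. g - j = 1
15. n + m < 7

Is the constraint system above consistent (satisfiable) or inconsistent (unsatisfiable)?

Unsatisfiable

From constraint 4: h ≥ 5. From constraints 6 and 7: m ≥ g ≥ 3. Hence h + m ≥ 8. But constraint 10 requires h + m ≤ 7, and 7 < 8. Contradiction.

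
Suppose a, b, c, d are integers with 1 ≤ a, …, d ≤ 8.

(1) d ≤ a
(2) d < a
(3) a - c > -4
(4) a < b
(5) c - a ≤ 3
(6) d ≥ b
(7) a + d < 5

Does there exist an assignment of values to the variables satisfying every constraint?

Unsatisfiable

Constraints 2, 4, and 6 give d < a, a < b, b ≤ d. Chaining: d < a < b ≤ d, which forces d < d — impossible.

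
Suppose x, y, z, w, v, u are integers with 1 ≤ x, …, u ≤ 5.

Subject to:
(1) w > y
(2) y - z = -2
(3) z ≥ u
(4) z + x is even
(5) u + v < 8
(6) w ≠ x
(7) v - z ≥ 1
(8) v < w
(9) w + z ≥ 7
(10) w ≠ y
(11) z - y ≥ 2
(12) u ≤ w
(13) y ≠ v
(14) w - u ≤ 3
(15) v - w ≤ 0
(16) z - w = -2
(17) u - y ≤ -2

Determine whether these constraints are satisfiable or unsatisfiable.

Constraints 7, 11, 14, 15, and 17 give z − y ≥ 2, y − u ≥ 2, u − w ≥ -3, w − v ≥ 0, v − z ≥ 1.
Adding all 5 inequalities: the left sides telescope to 0, and the right sides sum to 2 + 2 + (-3) + 0 + 1 = 2. So 0 ≥ 2, which is false.

Unsatisfiable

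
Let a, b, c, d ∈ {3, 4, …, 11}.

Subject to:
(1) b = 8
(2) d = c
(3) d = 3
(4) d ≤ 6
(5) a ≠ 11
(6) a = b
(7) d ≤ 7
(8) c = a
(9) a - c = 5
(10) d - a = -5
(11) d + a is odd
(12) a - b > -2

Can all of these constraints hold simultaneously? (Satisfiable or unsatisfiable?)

Unsatisfiable

Constraint 3 fixes d = 3 and constraint 1 fixes b = 8. Constraints 2, 6, and 8 give d = c = a = b, so d = b. But 3 ≠ 8 — contradiction.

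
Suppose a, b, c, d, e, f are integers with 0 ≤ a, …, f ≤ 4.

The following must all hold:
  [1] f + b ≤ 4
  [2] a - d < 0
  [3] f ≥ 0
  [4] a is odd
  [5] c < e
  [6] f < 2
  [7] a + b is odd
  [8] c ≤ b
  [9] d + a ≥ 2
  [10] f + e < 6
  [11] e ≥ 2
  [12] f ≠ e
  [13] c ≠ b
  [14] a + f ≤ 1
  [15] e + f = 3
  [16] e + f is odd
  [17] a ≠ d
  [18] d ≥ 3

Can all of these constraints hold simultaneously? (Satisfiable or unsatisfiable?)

Satisfiable

Setting (a, b, c, d, e, f) = (1, 4, 1, 4, 3, 0) satisfies everything: constraint 1: f + b = 4; constraint 2: a - d = -3, and the others follow.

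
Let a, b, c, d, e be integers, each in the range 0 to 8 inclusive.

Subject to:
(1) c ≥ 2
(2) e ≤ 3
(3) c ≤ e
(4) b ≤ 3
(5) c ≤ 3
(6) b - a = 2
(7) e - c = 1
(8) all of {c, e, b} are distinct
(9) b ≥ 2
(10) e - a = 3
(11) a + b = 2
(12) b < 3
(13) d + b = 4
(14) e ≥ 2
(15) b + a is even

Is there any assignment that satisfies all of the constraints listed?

Constraints 1, 2, 4, 5, 9, and 14 confine each of c, e, b to the 2 values {2, 3}.
Constraint 8 requires all 3 of them to be distinct, but only 2 values are available — impossible by the pigeonhole principle.

Unsatisfiable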